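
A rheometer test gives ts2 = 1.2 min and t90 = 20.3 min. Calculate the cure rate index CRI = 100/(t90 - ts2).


CRI = 100 / (t90 - ts2)
= 100 / (20.3 - 1.2)
= 100 / 19.1
= 5.24 min^-1

5.24 min^-1


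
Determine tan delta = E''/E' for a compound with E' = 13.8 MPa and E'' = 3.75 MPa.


tan delta = E'' / E'
= 3.75 / 13.8
= 0.2717

tan delta = 0.2717


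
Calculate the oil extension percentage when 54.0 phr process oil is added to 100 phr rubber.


Oil % = oil / (100 + oil) * 100
= 54.0 / (100 + 54.0) * 100
= 54.0 / 154.0 * 100
= 35.06%

35.06%


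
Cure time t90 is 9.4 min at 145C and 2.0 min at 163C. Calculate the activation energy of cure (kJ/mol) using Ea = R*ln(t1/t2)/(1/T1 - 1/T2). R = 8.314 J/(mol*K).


T1 = 418.15 K, T2 = 436.15 K
1/T1 - 1/T2 = 9.8697e-05
ln(t1/t2) = ln(9.4/2.0) = 1.5476
Ea = 8.314 * 1.5476 / 9.8697e-05 = 130362.8039 J/mol
Ea = 130.36 kJ/mol

130.36 kJ/mol


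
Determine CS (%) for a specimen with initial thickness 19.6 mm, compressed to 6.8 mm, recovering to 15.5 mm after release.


CS = (t0 - recovered) / (t0 - ts) * 100
= (19.6 - 15.5) / (19.6 - 6.8) * 100
= 4.1 / 12.8 * 100
= 32.0%

32.0%


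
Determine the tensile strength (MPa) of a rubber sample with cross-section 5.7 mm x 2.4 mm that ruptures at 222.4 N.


Area = width * thickness = 5.7 * 2.4 = 13.68 mm^2
TS = force / area = 222.4 / 13.68 = 16.26 MPa

16.26 MPa


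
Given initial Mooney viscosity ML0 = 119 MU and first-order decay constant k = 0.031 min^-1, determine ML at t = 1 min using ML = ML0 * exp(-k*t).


ML = ML0 * exp(-k * t)
ML = 119 * exp(-0.031 * 1)
ML = 119 * 0.9695
ML = 115.37 MU

115.37 MU


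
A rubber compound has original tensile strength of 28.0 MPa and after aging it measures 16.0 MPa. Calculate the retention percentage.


Retention = aged / original * 100
= 16.0 / 28.0 * 100
= 57.1%

57.1%


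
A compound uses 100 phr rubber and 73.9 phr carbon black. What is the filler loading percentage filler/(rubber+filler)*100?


Filler % = filler / (rubber + filler) * 100
= 73.9 / (100 + 73.9) * 100
= 73.9 / 173.9 * 100
= 42.5%

42.5%


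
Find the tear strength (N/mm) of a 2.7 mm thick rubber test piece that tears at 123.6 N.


Tear strength = force / thickness
= 123.6 / 2.7
= 45.78 N/mm

45.78 N/mm


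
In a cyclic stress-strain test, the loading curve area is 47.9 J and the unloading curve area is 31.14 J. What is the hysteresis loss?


Hysteresis loss = loading - unloading
= 47.9 - 31.14
= 16.76 J

16.76 J


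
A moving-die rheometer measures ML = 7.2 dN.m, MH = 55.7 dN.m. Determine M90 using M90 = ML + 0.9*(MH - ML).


M90 = ML + 0.9 * (MH - ML)
M90 = 7.2 + 0.9 * (55.7 - 7.2)
M90 = 7.2 + 0.9 * 48.5
M90 = 50.85 dN.m

50.85 dN.m


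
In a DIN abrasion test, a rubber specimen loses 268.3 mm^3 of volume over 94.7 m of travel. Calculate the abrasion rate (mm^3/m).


Rate = volume_loss / distance
= 268.3 / 94.7
= 2.833 mm^3/m

2.833 mm^3/m


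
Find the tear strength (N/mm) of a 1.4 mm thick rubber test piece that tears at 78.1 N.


Tear strength = force / thickness
= 78.1 / 1.4
= 55.79 N/mm

55.79 N/mm


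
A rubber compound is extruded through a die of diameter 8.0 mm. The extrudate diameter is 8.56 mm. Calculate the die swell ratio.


Die swell ratio = D_extrudate / D_die
= 8.56 / 8.0
= 1.07

Die swell = 1.07


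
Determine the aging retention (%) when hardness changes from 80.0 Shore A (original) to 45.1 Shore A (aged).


Retention = aged / original * 100
= 45.1 / 80.0 * 100
= 56.4%

56.4%


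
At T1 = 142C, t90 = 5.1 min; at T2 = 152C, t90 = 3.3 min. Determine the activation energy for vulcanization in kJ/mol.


T1 = 415.15 K, T2 = 425.15 K
1/T1 - 1/T2 = 5.6657e-05
ln(t1/t2) = ln(5.1/3.3) = 0.4353
Ea = 8.314 * 0.4353 / 5.6657e-05 = 63879.8580 J/mol
Ea = 63.88 kJ/mol

63.88 kJ/mol


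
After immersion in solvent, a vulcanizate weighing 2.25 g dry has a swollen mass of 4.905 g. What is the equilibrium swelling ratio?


Q = W_swollen / W_dry
Q = 4.905 / 2.25
Q = 2.18

Q = 2.18


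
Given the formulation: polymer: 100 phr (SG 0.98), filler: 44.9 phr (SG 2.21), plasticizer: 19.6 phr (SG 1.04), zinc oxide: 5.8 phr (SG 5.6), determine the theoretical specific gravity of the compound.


Sum of weights = 170.3
Volume contributions:
  polymer: 100/0.98 = 102.0408
  filler: 44.9/2.21 = 20.3167
  plasticizer: 19.6/1.04 = 18.8462
  zinc oxide: 5.8/5.6 = 1.0357
Sum of volumes = 142.2394
SG = 170.3 / 142.2394 = 1.197

SG = 1.197


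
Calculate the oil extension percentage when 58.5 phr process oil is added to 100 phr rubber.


Oil % = oil / (100 + oil) * 100
= 58.5 / (100 + 58.5) * 100
= 58.5 / 158.5 * 100
= 36.91%

36.91%


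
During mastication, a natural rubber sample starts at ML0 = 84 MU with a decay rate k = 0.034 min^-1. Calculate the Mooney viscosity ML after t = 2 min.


ML = ML0 * exp(-k * t)
ML = 84 * exp(-0.034 * 2)
ML = 84 * 0.9343
ML = 78.48 MU

78.48 MU


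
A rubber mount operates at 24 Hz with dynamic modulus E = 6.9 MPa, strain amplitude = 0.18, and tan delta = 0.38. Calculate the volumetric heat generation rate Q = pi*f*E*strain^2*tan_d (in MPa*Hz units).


Q = pi * f * E * strain^2 * tan_d
= pi * 24 * 6.9 * 0.18^2 * 0.38
= pi * 24 * 6.9 * 0.0324 * 0.38
= 6.4053

Q = 6.4053


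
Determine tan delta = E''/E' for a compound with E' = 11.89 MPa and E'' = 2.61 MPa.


tan delta = E'' / E'
= 2.61 / 11.89
= 0.2195

tan delta = 0.2195


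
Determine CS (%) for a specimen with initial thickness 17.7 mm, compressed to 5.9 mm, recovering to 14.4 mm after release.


CS = (t0 - recovered) / (t0 - ts) * 100
= (17.7 - 14.4) / (17.7 - 5.9) * 100
= 3.3 / 11.8 * 100
= 28.0%

28.0%


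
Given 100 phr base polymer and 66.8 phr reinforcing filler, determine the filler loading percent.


Filler % = filler / (rubber + filler) * 100
= 66.8 / (100 + 66.8) * 100
= 66.8 / 166.8 * 100
= 40.05%

40.05%


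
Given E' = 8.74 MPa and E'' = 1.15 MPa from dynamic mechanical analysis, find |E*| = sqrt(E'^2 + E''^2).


|E*| = sqrt(E'^2 + E''^2)
= sqrt(8.74^2 + 1.15^2)
= sqrt(76.3876 + 1.3225)
= 8.815 MPa

8.815 MPa


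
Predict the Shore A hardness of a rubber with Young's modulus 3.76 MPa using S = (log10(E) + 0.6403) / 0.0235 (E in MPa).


log10(E) = 0.0235*S - 0.6403  =>  S = (log10(E) + 0.6403) / 0.0235
log10(3.76) = 0.575188
S = (0.575188 + 0.6403) / 0.0235 = 1.215488 / 0.0235
S = 51.7

Shore A = 51.7


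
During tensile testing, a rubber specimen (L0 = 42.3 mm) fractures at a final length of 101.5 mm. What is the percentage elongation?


Elongation = (Lf - L0) / L0 * 100
= (101.5 - 42.3) / 42.3 * 100
= 59.2 / 42.3 * 100
= 140.0%

140.0%


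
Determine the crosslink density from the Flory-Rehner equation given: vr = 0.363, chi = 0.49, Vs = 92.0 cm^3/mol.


ln(1 - vr) = ln(1 - 0.363) = -0.4510
Numerator = -((-0.4510) + 0.363 + 0.49 * 0.363^2) = 0.0234
Denominator = 92.0 * (0.363^(1/3) - 0.363/2) = 48.9301
nu = 0.0234 / 48.9301 = 4.7862e-04 mol/cm^3

4.7862e-04 mol/cm^3


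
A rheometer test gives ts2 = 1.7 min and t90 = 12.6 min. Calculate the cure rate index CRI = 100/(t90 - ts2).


CRI = 100 / (t90 - ts2)
= 100 / (12.6 - 1.7)
= 100 / 10.9
= 9.17 min^-1

9.17 min^-1


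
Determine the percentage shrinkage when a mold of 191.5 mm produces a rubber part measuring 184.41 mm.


Shrinkage = (mold - part) / mold * 100
= (191.5 - 184.41) / 191.5 * 100
= 7.09 / 191.5 * 100
= 3.7%

3.7%


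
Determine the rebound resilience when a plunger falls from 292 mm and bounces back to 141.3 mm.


Resilience = h_rebound / h_drop * 100
= 141.3 / 292 * 100
= 48.4%

48.4%


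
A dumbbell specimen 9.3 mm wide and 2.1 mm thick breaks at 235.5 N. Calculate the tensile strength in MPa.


Area = width * thickness = 9.3 * 2.1 = 19.53 mm^2
TS = force / area = 235.5 / 19.53 = 12.06 MPa

12.06 MPa


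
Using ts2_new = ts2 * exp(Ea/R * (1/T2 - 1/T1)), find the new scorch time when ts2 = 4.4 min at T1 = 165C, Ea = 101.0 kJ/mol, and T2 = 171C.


Convert temperatures: T1 = 165 + 273.15 = 438.15 K, T2 = 171 + 273.15 = 444.15 K
ts2_new = 4.4 * exp(101000 / 8.314 * (1/444.15 - 1/438.15))
1/T2 - 1/T1 = -3.0832e-05
ts2_new = 3.03 min

3.03 min


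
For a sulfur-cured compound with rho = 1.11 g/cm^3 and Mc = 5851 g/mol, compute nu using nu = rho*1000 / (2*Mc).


nu = rho * 1000 / (2 * Mc)
nu = 1.11 * 1000 / (2 * 5851)
nu = 1110.0 / 11702
nu = 0.0949 mol/L

0.0949 mol/L


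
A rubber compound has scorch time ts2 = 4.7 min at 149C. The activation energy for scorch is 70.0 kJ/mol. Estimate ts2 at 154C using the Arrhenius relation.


Convert temperatures: T1 = 149 + 273.15 = 422.15 K, T2 = 154 + 273.15 = 427.15 K
ts2_new = 4.7 * exp(70000 / 8.314 * (1/427.15 - 1/422.15))
1/T2 - 1/T1 = -2.7728e-05
ts2_new = 3.72 min

3.72 min


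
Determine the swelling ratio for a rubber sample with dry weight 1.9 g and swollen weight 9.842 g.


Q = W_swollen / W_dry
Q = 9.842 / 1.9
Q = 5.18

Q = 5.18


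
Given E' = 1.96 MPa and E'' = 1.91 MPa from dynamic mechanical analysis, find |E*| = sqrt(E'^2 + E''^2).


|E*| = sqrt(E'^2 + E''^2)
= sqrt(1.96^2 + 1.91^2)
= sqrt(3.8416 + 3.6481)
= 2.737 MPa

2.737 MPa


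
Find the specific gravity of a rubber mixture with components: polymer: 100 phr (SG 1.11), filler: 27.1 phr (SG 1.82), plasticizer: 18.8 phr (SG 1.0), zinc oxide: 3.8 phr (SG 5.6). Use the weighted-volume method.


Sum of weights = 149.7
Volume contributions:
  polymer: 100/1.11 = 90.0901
  filler: 27.1/1.82 = 14.8901
  plasticizer: 18.8/1.0 = 18.8000
  zinc oxide: 3.8/5.6 = 0.6786
Sum of volumes = 124.4588
SG = 149.7 / 124.4588 = 1.203

SG = 1.203


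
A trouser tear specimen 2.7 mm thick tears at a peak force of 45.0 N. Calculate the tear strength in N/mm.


Tear strength = force / thickness
= 45.0 / 2.7
= 16.67 N/mm

16.67 N/mm


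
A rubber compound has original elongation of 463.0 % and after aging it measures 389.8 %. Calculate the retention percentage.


Retention = aged / original * 100
= 389.8 / 463.0 * 100
= 84.2%

84.2%


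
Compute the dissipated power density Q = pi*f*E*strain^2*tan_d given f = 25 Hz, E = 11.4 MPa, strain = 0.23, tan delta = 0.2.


Q = pi * f * E * strain^2 * tan_d
= pi * 25 * 11.4 * 0.23^2 * 0.2
= pi * 25 * 11.4 * 0.0529 * 0.2
= 9.4728

Q = 9.4728


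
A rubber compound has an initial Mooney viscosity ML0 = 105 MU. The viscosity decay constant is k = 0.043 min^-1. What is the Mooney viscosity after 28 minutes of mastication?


ML = ML0 * exp(-k * t)
ML = 105 * exp(-0.043 * 28)
ML = 105 * 0.3000
ML = 31.5 MU

31.5 MU


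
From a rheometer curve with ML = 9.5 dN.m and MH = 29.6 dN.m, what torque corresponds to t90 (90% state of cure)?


M90 = ML + 0.9 * (MH - ML)
M90 = 9.5 + 0.9 * (29.6 - 9.5)
M90 = 9.5 + 0.9 * 20.1
M90 = 27.59 dN.m

27.59 dN.m


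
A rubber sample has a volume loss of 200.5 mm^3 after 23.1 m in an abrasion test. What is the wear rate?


Rate = volume_loss / distance
= 200.5 / 23.1
= 8.68 mm^3/m

8.68 mm^3/m


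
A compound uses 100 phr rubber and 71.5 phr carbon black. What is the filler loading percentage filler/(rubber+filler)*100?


Filler % = filler / (rubber + filler) * 100
= 71.5 / (100 + 71.5) * 100
= 71.5 / 171.5 * 100
= 41.69%

41.69%


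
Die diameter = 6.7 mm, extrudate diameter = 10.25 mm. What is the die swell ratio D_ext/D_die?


Die swell ratio = D_extrudate / D_die
= 10.25 / 6.7
= 1.53

Die swell = 1.53


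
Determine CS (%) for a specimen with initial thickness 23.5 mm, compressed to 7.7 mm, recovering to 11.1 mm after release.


CS = (t0 - recovered) / (t0 - ts) * 100
= (23.5 - 11.1) / (23.5 - 7.7) * 100
= 12.4 / 15.8 * 100
= 78.5%

78.5%


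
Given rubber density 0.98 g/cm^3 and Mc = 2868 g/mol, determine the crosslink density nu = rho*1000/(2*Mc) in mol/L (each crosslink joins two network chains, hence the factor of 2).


nu = rho * 1000 / (2 * Mc)
nu = 0.98 * 1000 / (2 * 2868)
nu = 980.0 / 5736
nu = 0.1709 mol/L

0.1709 mol/L


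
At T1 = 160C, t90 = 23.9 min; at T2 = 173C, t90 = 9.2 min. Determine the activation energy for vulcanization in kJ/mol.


T1 = 433.15 K, T2 = 446.15 K
1/T1 - 1/T2 = 6.7270e-05
ln(t1/t2) = ln(23.9/9.2) = 0.9547
Ea = 8.314 * 0.9547 / 6.7270e-05 = 117988.9734 J/mol
Ea = 117.99 kJ/mol

117.99 kJ/mol


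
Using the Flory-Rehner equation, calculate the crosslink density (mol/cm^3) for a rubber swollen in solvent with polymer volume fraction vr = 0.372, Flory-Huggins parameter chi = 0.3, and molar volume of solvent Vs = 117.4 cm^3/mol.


ln(1 - vr) = ln(1 - 0.372) = -0.4652
Numerator = -((-0.4652) + 0.372 + 0.3 * 0.372^2) = 0.0517
Denominator = 117.4 * (0.372^(1/3) - 0.372/2) = 62.5973
nu = 0.0517 / 62.5973 = 8.2591e-04 mol/cm^3

8.2591e-04 mol/cm^3


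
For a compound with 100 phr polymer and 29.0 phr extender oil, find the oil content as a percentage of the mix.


Oil % = oil / (100 + oil) * 100
= 29.0 / (100 + 29.0) * 100
= 29.0 / 129.0 * 100
= 22.48%

22.48%


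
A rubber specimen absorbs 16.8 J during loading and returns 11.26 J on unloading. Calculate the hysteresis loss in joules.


Hysteresis loss = loading - unloading
= 16.8 - 11.26
= 5.54 J

5.54 J


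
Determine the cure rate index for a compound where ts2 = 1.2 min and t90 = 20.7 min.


CRI = 100 / (t90 - ts2)
= 100 / (20.7 - 1.2)
= 100 / 19.5
= 5.13 min^-1

5.13 min^-1


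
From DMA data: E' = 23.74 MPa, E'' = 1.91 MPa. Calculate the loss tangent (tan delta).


tan delta = E'' / E'
= 1.91 / 23.74
= 0.0805

tan delta = 0.0805


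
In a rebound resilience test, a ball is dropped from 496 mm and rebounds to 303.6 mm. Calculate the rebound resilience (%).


Resilience = h_rebound / h_drop * 100
= 303.6 / 496 * 100
= 61.2%

61.2%


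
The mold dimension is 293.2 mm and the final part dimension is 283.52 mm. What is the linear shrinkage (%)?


Shrinkage = (mold - part) / mold * 100
= (293.2 - 283.52) / 293.2 * 100
= 9.68 / 293.2 * 100
= 3.3%

3.3%


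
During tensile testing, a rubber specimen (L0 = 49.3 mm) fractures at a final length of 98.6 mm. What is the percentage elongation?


Elongation = (Lf - L0) / L0 * 100
= (98.6 - 49.3) / 49.3 * 100
= 49.3 / 49.3 * 100
= 100.0%

100.0%


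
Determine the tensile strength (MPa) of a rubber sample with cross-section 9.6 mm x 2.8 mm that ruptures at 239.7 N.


Area = width * thickness = 9.6 * 2.8 = 26.88 mm^2
TS = force / area = 239.7 / 26.88 = 8.92 MPa

8.92 MPa


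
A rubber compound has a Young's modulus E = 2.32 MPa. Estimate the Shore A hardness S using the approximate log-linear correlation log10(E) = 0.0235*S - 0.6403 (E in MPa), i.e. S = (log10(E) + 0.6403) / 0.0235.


log10(E) = 0.0235*S - 0.6403  =>  S = (log10(E) + 0.6403) / 0.0235
log10(2.32) = 0.365488
S = (0.365488 + 0.6403) / 0.0235 = 1.005788 / 0.0235
S = 42.8

Shore A = 42.8


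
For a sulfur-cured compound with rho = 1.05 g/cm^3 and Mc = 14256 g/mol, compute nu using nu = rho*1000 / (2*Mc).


nu = rho * 1000 / (2 * Mc)
nu = 1.05 * 1000 / (2 * 14256)
nu = 1050.0 / 28512
nu = 0.0368 mol/L

0.0368 mol/L


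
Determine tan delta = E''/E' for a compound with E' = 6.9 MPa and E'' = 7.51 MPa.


tan delta = E'' / E'
= 7.51 / 6.9
= 1.0884

tan delta = 1.0884


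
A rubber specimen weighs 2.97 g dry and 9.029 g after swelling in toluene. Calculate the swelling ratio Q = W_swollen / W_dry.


Q = W_swollen / W_dry
Q = 9.029 / 2.97
Q = 3.04

Q = 3.04


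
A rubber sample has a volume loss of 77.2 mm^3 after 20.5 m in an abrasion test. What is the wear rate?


Rate = volume_loss / distance
= 77.2 / 20.5
= 3.766 mm^3/m

3.766 mm^3/m


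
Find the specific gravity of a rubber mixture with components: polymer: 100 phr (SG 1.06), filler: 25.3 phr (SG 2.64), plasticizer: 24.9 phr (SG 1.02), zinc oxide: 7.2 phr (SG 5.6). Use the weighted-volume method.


Sum of weights = 157.4
Volume contributions:
  polymer: 100/1.06 = 94.3396
  filler: 25.3/2.64 = 9.5833
  plasticizer: 24.9/1.02 = 24.4118
  zinc oxide: 7.2/5.6 = 1.2857
Sum of volumes = 129.6204
SG = 157.4 / 129.6204 = 1.214

SG = 1.214


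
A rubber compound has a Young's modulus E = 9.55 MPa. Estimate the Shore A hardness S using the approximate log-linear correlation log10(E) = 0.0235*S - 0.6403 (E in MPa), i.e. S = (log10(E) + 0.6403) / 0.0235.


log10(E) = 0.0235*S - 0.6403  =>  S = (log10(E) + 0.6403) / 0.0235
log10(9.55) = 0.980003
S = (0.980003 + 0.6403) / 0.0235 = 1.620303 / 0.0235
S = 68.9

Shore A = 68.9


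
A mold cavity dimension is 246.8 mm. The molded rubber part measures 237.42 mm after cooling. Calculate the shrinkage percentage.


Shrinkage = (mold - part) / mold * 100
= (246.8 - 237.42) / 246.8 * 100
= 9.38 / 246.8 * 100
= 3.8%

3.8%


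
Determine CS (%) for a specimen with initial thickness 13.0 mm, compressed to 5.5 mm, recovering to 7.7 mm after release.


CS = (t0 - recovered) / (t0 - ts) * 100
= (13.0 - 7.7) / (13.0 - 5.5) * 100
= 5.3 / 7.5 * 100
= 70.7%

70.7%


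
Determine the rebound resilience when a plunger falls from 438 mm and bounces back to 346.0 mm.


Resilience = h_rebound / h_drop * 100
= 346.0 / 438 * 100
= 79.0%

79.0%


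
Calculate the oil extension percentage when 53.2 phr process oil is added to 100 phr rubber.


Oil % = oil / (100 + oil) * 100
= 53.2 / (100 + 53.2) * 100
= 53.2 / 153.2 * 100
= 34.73%

34.73%


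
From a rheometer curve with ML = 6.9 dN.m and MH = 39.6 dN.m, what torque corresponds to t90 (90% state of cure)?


M90 = ML + 0.9 * (MH - ML)
M90 = 6.9 + 0.9 * (39.6 - 6.9)
M90 = 6.9 + 0.9 * 32.7
M90 = 36.33 dN.m

36.33 dN.m


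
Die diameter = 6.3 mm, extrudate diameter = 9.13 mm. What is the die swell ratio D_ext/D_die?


Die swell ratio = D_extrudate / D_die
= 9.13 / 6.3
= 1.449

Die swell = 1.449


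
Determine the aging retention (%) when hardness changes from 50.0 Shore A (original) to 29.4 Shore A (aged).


Retention = aged / original * 100
= 29.4 / 50.0 * 100
= 58.8%

58.8%


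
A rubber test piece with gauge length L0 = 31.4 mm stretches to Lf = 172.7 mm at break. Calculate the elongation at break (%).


Elongation = (Lf - L0) / L0 * 100
= (172.7 - 31.4) / 31.4 * 100
= 141.3 / 31.4 * 100
= 450.0%

450.0%


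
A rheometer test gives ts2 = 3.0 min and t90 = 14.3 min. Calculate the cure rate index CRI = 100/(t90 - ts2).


CRI = 100 / (t90 - ts2)
= 100 / (14.3 - 3.0)
= 100 / 11.3
= 8.85 min^-1

8.85 min^-1


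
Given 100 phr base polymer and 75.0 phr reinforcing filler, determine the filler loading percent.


Filler % = filler / (rubber + filler) * 100
= 75.0 / (100 + 75.0) * 100
= 75.0 / 175.0 * 100
= 42.86%

42.86%


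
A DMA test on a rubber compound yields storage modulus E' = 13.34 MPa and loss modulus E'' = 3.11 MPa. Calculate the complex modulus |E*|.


|E*| = sqrt(E'^2 + E''^2)
= sqrt(13.34^2 + 3.11^2)
= sqrt(177.9556 + 9.6721)
= 13.698 MPa

13.698 MPa


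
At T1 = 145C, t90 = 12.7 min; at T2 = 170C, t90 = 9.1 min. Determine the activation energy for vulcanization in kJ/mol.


T1 = 418.15 K, T2 = 443.15 K
1/T1 - 1/T2 = 1.3491e-04
ln(t1/t2) = ln(12.7/9.1) = 0.3333
Ea = 8.314 * 0.3333 / 1.3491e-04 = 20541.1198 J/mol
Ea = 20.54 kJ/mol

20.54 kJ/mol


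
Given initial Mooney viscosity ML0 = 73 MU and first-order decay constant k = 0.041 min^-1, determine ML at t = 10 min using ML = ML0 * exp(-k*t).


ML = ML0 * exp(-k * t)
ML = 73 * exp(-0.041 * 10)
ML = 73 * 0.6637
ML = 48.45 MU

48.45 MU


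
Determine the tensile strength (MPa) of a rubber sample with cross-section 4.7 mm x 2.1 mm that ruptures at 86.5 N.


Area = width * thickness = 4.7 * 2.1 = 9.87 mm^2
TS = force / area = 86.5 / 9.87 = 8.76 MPa

8.76 MPa


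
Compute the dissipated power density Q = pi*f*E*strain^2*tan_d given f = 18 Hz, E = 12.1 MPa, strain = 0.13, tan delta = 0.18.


Q = pi * f * E * strain^2 * tan_d
= pi * 18 * 12.1 * 0.13^2 * 0.18
= pi * 18 * 12.1 * 0.0169 * 0.18
= 2.0815

Q = 2.0815


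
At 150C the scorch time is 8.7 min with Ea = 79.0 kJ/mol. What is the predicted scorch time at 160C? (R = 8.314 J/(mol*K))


Convert temperatures: T1 = 150 + 273.15 = 423.15 K, T2 = 160 + 273.15 = 433.15 K
ts2_new = 8.7 * exp(79000 / 8.314 * (1/433.15 - 1/423.15))
1/T2 - 1/T1 = -5.4559e-05
ts2_new = 5.18 min

5.18 min


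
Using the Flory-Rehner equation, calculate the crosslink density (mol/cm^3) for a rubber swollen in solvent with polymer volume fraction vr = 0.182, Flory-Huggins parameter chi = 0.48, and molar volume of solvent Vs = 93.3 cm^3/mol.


ln(1 - vr) = ln(1 - 0.182) = -0.2009
Numerator = -((-0.2009) + 0.182 + 0.48 * 0.182^2) = 0.0030
Denominator = 93.3 * (0.182^(1/3) - 0.182/2) = 44.3833
nu = 0.0030 / 44.3833 = 6.7445e-05 mol/cm^3

6.7445e-05 mol/cm^3


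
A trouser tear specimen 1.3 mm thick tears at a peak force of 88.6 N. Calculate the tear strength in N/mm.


Tear strength = force / thickness
= 88.6 / 1.3
= 68.15 N/mm

68.15 N/mm


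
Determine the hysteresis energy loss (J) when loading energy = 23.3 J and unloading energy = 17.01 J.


Hysteresis loss = loading - unloading
= 23.3 - 17.01
= 6.29 J

6.29 J


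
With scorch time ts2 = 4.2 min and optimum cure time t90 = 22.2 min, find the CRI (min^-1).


CRI = 100 / (t90 - ts2)
= 100 / (22.2 - 4.2)
= 100 / 18.0
= 5.56 min^-1

5.56 min^-1


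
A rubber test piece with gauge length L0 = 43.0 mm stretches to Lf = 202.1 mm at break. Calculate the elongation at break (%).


Elongation = (Lf - L0) / L0 * 100
= (202.1 - 43.0) / 43.0 * 100
= 159.1 / 43.0 * 100
= 370.0%

370.0%


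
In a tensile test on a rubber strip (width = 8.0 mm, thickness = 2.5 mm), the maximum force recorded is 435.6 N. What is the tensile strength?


Area = width * thickness = 8.0 * 2.5 = 20.0 mm^2
TS = force / area = 435.6 / 20.0 = 21.78 MPa

21.78 MPa


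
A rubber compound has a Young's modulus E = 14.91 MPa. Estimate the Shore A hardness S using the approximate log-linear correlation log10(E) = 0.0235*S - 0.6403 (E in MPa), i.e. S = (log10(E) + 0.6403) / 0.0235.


log10(E) = 0.0235*S - 0.6403  =>  S = (log10(E) + 0.6403) / 0.0235
log10(14.91) = 1.173478
S = (1.173478 + 0.6403) / 0.0235 = 1.813778 / 0.0235
S = 77.2

Shore A = 77.2


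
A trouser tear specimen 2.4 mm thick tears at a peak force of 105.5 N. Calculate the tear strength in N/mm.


Tear strength = force / thickness
= 105.5 / 2.4
= 43.96 N/mm

43.96 N/mm


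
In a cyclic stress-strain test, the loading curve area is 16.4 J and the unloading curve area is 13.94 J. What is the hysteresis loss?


Hysteresis loss = loading - unloading
= 16.4 - 13.94
= 2.46 J

2.46 J


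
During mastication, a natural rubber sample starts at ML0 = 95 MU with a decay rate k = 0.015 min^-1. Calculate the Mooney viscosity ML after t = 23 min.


ML = ML0 * exp(-k * t)
ML = 95 * exp(-0.015 * 23)
ML = 95 * 0.7082
ML = 67.28 MU

67.28 MU


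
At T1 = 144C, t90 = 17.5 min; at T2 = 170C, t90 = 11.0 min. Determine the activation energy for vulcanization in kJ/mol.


T1 = 417.15 K, T2 = 443.15 K
1/T1 - 1/T2 = 1.4065e-04
ln(t1/t2) = ln(17.5/11.0) = 0.4643
Ea = 8.314 * 0.4643 / 1.4065e-04 = 27446.2872 J/mol
Ea = 27.45 kJ/mol

27.45 kJ/mol


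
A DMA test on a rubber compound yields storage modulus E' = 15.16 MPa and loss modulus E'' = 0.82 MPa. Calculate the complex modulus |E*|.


|E*| = sqrt(E'^2 + E''^2)
= sqrt(15.16^2 + 0.82^2)
= sqrt(229.8256 + 0.6724)
= 15.182 MPa

15.182 MPa


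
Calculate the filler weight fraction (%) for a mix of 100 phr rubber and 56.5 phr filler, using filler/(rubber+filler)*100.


Filler % = filler / (rubber + filler) * 100
= 56.5 / (100 + 56.5) * 100
= 56.5 / 156.5 * 100
= 36.1%

36.1%


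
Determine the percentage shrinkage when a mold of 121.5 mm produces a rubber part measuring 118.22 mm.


Shrinkage = (mold - part) / mold * 100
= (121.5 - 118.22) / 121.5 * 100
= 3.28 / 121.5 * 100
= 2.7%

2.7%


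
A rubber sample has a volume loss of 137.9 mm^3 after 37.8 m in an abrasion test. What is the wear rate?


Rate = volume_loss / distance
= 137.9 / 37.8
= 3.648 mm^3/m

3.648 mm^3/m


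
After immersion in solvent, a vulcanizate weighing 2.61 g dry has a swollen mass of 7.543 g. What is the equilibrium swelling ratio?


Q = W_swollen / W_dry
Q = 7.543 / 2.61
Q = 2.89

Q = 2.89


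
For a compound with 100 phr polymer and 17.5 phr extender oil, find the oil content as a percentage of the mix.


Oil % = oil / (100 + oil) * 100
= 17.5 / (100 + 17.5) * 100
= 17.5 / 117.5 * 100
= 14.89%

14.89%


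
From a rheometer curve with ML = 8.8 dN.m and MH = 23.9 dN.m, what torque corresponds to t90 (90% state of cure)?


M90 = ML + 0.9 * (MH - ML)
M90 = 8.8 + 0.9 * (23.9 - 8.8)
M90 = 8.8 + 0.9 * 15.1
M90 = 22.39 dN.m

22.39 dN.m


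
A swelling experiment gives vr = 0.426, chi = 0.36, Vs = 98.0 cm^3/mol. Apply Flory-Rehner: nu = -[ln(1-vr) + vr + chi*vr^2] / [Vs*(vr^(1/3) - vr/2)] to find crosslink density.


ln(1 - vr) = ln(1 - 0.426) = -0.5551
Numerator = -((-0.5551) + 0.426 + 0.36 * 0.426^2) = 0.0638
Denominator = 98.0 * (0.426^(1/3) - 0.426/2) = 52.8648
nu = 0.0638 / 52.8648 = 0.0012 mol/cm^3

0.0012 mol/cm^3


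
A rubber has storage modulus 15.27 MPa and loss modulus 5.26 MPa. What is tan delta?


tan delta = E'' / E'
= 5.26 / 15.27
= 0.3445

tan delta = 0.3445


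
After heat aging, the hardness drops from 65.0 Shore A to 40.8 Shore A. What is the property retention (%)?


Retention = aged / original * 100
= 40.8 / 65.0 * 100
= 62.8%

62.8%


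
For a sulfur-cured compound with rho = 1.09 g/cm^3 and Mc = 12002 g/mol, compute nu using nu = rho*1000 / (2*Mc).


nu = rho * 1000 / (2 * Mc)
nu = 1.09 * 1000 / (2 * 12002)
nu = 1090.0 / 24004
nu = 0.0454 mol/L

0.0454 mol/L


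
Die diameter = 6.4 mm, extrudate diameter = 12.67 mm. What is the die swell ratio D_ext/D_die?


Die swell ratio = D_extrudate / D_die
= 12.67 / 6.4
= 1.98

Die swell = 1.98


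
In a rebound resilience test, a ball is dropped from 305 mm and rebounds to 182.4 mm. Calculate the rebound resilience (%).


Resilience = h_rebound / h_drop * 100
= 182.4 / 305 * 100
= 59.8%

59.8%


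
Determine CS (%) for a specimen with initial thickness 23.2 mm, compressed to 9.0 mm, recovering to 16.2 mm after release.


CS = (t0 - recovered) / (t0 - ts) * 100
= (23.2 - 16.2) / (23.2 - 9.0) * 100
= 7.0 / 14.2 * 100
= 49.3%

49.3%


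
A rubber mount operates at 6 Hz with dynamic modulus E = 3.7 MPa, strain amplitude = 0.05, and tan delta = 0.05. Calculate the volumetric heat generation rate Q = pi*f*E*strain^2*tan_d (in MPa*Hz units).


Q = pi * f * E * strain^2 * tan_d
= pi * 6 * 3.7 * 0.05^2 * 0.05
= pi * 6 * 3.7 * 0.0025 * 0.05
= 0.0087

Q = 0.0087


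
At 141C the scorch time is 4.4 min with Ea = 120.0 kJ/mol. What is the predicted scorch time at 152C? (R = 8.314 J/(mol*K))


Convert temperatures: T1 = 141 + 273.15 = 414.15 K, T2 = 152 + 273.15 = 425.15 K
ts2_new = 4.4 * exp(120000 / 8.314 * (1/425.15 - 1/414.15))
1/T2 - 1/T1 = -6.2473e-05
ts2_new = 1.79 min

1.79 min


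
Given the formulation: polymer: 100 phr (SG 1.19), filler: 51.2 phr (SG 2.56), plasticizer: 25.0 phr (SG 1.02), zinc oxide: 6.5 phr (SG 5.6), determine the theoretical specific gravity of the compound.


Sum of weights = 182.7
Volume contributions:
  polymer: 100/1.19 = 84.0336
  filler: 51.2/2.56 = 20.0000
  plasticizer: 25.0/1.02 = 24.5098
  zinc oxide: 6.5/5.6 = 1.1607
Sum of volumes = 129.7041
SG = 182.7 / 129.7041 = 1.409

SG = 1.409


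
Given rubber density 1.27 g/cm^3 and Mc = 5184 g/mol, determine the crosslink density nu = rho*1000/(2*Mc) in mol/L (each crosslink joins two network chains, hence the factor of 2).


nu = rho * 1000 / (2 * Mc)
nu = 1.27 * 1000 / (2 * 5184)
nu = 1270.0 / 10368
nu = 0.1225 mol/L

0.1225 mol/L


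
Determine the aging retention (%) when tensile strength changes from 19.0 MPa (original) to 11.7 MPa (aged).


Retention = aged / original * 100
= 11.7 / 19.0 * 100
= 61.6%

61.6%


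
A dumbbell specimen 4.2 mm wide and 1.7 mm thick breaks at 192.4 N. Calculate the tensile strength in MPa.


Area = width * thickness = 4.2 * 1.7 = 7.14 mm^2
TS = force / area = 192.4 / 7.14 = 26.95 MPa

26.95 MPa


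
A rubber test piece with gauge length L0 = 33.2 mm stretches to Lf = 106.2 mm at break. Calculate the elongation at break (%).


Elongation = (Lf - L0) / L0 * 100
= (106.2 - 33.2) / 33.2 * 100
= 73.0 / 33.2 * 100
= 219.9%

219.9%


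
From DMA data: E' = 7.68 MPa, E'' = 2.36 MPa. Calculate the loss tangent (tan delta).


tan delta = E'' / E'
= 2.36 / 7.68
= 0.3073

tan delta = 0.3073


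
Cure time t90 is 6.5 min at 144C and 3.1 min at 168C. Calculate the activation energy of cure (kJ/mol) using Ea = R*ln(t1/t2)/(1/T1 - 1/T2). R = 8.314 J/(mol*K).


T1 = 417.15 K, T2 = 441.15 K
1/T1 - 1/T2 = 1.3042e-04
ln(t1/t2) = ln(6.5/3.1) = 0.7404
Ea = 8.314 * 0.7404 / 1.3042e-04 = 47200.1913 J/mol
Ea = 47.2 kJ/mol

47.2 kJ/mol


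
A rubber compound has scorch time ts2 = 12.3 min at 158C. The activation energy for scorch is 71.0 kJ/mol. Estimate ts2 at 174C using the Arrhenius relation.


Convert temperatures: T1 = 158 + 273.15 = 431.15 K, T2 = 174 + 273.15 = 447.15 K
ts2_new = 12.3 * exp(71000 / 8.314 * (1/447.15 - 1/431.15))
1/T2 - 1/T1 = -8.2992e-05
ts2_new = 6.05 min

6.05 min


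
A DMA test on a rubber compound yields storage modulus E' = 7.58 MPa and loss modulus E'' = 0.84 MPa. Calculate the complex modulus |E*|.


|E*| = sqrt(E'^2 + E''^2)
= sqrt(7.58^2 + 0.84^2)
= sqrt(57.4564 + 0.7056)
= 7.626 MPa

7.626 MPa


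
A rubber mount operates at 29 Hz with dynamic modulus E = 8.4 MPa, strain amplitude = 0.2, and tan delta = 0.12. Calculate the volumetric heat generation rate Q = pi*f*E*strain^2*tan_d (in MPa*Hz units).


Q = pi * f * E * strain^2 * tan_d
= pi * 29 * 8.4 * 0.2^2 * 0.12
= pi * 29 * 8.4 * 0.0400 * 0.12
= 3.6734

Q = 3.6734


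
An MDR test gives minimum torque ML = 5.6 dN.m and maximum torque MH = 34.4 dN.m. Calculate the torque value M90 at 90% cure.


M90 = ML + 0.9 * (MH - ML)
M90 = 5.6 + 0.9 * (34.4 - 5.6)
M90 = 5.6 + 0.9 * 28.8
M90 = 31.52 dN.m

31.52 dN.m


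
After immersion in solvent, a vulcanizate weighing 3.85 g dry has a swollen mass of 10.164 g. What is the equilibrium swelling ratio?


Q = W_swollen / W_dry
Q = 10.164 / 3.85
Q = 2.64

Q = 2.64


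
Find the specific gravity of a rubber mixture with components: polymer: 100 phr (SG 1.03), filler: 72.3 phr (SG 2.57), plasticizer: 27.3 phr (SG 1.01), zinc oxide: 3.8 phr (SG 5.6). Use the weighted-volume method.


Sum of weights = 203.4
Volume contributions:
  polymer: 100/1.03 = 97.0874
  filler: 72.3/2.57 = 28.1323
  plasticizer: 27.3/1.01 = 27.0297
  zinc oxide: 3.8/5.6 = 0.6786
Sum of volumes = 152.9279
SG = 203.4 / 152.9279 = 1.33

SG = 1.33


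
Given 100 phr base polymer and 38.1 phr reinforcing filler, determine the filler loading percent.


Filler % = filler / (rubber + filler) * 100
= 38.1 / (100 + 38.1) * 100
= 38.1 / 138.1 * 100
= 27.59%

27.59%


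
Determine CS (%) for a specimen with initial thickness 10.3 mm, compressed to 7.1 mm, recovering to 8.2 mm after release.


CS = (t0 - recovered) / (t0 - ts) * 100
= (10.3 - 8.2) / (10.3 - 7.1) * 100
= 2.1 / 3.2 * 100
= 65.6%

65.6%


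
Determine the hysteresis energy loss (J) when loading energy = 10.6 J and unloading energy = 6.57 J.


Hysteresis loss = loading - unloading
= 10.6 - 6.57
= 4.03 J

4.03 J


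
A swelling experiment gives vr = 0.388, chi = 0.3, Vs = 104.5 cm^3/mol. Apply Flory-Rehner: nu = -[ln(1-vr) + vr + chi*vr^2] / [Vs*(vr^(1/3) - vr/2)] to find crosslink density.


ln(1 - vr) = ln(1 - 0.388) = -0.4910
Numerator = -((-0.4910) + 0.388 + 0.3 * 0.388^2) = 0.0579
Denominator = 104.5 * (0.388^(1/3) - 0.388/2) = 55.9455
nu = 0.0579 / 55.9455 = 0.0010 mol/cm^3

0.0010 mol/cm^3


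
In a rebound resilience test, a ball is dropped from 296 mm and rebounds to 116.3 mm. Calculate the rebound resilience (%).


Resilience = h_rebound / h_drop * 100
= 116.3 / 296 * 100
= 39.3%

39.3%


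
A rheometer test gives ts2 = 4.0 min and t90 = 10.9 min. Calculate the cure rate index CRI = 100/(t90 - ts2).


CRI = 100 / (t90 - ts2)
= 100 / (10.9 - 4.0)
= 100 / 6.9
= 14.49 min^-1

14.49 min^-1


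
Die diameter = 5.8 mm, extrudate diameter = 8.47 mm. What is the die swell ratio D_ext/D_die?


Die swell ratio = D_extrudate / D_die
= 8.47 / 5.8
= 1.46

Die swell = 1.46


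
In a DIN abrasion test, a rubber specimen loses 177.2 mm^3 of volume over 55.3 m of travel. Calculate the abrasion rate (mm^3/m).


Rate = volume_loss / distance
= 177.2 / 55.3
= 3.204 mm^3/m

3.204 mm^3/m


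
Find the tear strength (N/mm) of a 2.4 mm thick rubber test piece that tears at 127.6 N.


Tear strength = force / thickness
= 127.6 / 2.4
= 53.17 N/mm

53.17 N/mm


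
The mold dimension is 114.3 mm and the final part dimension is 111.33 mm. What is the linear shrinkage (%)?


Shrinkage = (mold - part) / mold * 100
= (114.3 - 111.33) / 114.3 * 100
= 2.97 / 114.3 * 100
= 2.6%

2.6%


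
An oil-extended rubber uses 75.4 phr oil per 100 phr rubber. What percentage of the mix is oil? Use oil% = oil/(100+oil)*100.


Oil % = oil / (100 + oil) * 100
= 75.4 / (100 + 75.4) * 100
= 75.4 / 175.4 * 100
= 42.99%

42.99%


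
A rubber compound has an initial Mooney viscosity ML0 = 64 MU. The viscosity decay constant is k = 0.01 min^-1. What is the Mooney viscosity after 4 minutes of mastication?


ML = ML0 * exp(-k * t)
ML = 64 * exp(-0.01 * 4)
ML = 64 * 0.9608
ML = 61.49 MU

61.49 MU


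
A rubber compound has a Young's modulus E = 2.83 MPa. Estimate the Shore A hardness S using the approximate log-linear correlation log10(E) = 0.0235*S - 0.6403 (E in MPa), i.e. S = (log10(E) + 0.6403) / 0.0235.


log10(E) = 0.0235*S - 0.6403  =>  S = (log10(E) + 0.6403) / 0.0235
log10(2.83) = 0.451786
S = (0.451786 + 0.6403) / 0.0235 = 1.092086 / 0.0235
S = 46.5

Shore A = 46.5


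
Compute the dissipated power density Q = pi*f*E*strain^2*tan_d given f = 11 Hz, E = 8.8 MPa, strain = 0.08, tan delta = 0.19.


Q = pi * f * E * strain^2 * tan_d
= pi * 11 * 8.8 * 0.08^2 * 0.19
= pi * 11 * 8.8 * 0.0064 * 0.19
= 0.3698

Q = 0.3698


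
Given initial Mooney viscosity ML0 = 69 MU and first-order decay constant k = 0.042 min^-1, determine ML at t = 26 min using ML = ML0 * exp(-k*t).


ML = ML0 * exp(-k * t)
ML = 69 * exp(-0.042 * 26)
ML = 69 * 0.3355
ML = 23.15 MU

23.15 MU


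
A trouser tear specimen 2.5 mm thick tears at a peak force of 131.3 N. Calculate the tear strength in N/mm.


Tear strength = force / thickness
= 131.3 / 2.5
= 52.52 N/mm

52.52 N/mm


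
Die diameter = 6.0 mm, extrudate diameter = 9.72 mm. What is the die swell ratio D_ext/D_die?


Die swell ratio = D_extrudate / D_die
= 9.72 / 6.0
= 1.62

Die swell = 1.62


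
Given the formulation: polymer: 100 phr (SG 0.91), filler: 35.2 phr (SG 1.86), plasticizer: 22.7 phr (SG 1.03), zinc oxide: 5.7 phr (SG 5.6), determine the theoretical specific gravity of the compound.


Sum of weights = 163.6
Volume contributions:
  polymer: 100/0.91 = 109.8901
  filler: 35.2/1.86 = 18.9247
  plasticizer: 22.7/1.03 = 22.0388
  zinc oxide: 5.7/5.6 = 1.0179
Sum of volumes = 151.8715
SG = 163.6 / 151.8715 = 1.077

SG = 1.077


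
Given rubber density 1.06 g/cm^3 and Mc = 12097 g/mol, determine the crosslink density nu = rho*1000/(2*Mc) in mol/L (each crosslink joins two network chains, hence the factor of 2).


nu = rho * 1000 / (2 * Mc)
nu = 1.06 * 1000 / (2 * 12097)
nu = 1060.0 / 24194
nu = 0.0438 mol/L

0.0438 mol/L


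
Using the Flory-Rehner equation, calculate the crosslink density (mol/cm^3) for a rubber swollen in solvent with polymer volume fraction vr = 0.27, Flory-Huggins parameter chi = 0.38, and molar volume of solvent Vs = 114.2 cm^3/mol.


ln(1 - vr) = ln(1 - 0.27) = -0.3147
Numerator = -((-0.3147) + 0.27 + 0.38 * 0.27^2) = 0.0170
Denominator = 114.2 * (0.27^(1/3) - 0.27/2) = 58.3939
nu = 0.0170 / 58.3939 = 2.9128e-04 mol/cm^3

2.9128e-04 mol/cm^3


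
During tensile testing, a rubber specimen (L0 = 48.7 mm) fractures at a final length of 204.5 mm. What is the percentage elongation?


Elongation = (Lf - L0) / L0 * 100
= (204.5 - 48.7) / 48.7 * 100
= 155.8 / 48.7 * 100
= 319.9%

319.9%


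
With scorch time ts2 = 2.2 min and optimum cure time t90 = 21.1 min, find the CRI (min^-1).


CRI = 100 / (t90 - ts2)
= 100 / (21.1 - 2.2)
= 100 / 18.9
= 5.29 min^-1

5.29 min^-1


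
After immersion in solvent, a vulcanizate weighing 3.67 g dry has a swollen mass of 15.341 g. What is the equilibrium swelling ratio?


Q = W_swollen / W_dry
Q = 15.341 / 3.67
Q = 4.18

Q = 4.18


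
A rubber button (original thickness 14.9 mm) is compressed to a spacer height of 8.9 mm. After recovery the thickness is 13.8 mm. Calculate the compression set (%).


CS = (t0 - recovered) / (t0 - ts) * 100
= (14.9 - 13.8) / (14.9 - 8.9) * 100
= 1.1 / 6.0 * 100
= 18.3%

18.3%


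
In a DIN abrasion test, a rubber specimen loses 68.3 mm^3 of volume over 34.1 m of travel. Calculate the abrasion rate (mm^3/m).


Rate = volume_loss / distance
= 68.3 / 34.1
= 2.003 mm^3/m

2.003 mm^3/m


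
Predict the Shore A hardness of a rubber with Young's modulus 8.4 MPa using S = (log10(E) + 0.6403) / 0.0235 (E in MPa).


log10(E) = 0.0235*S - 0.6403  =>  S = (log10(E) + 0.6403) / 0.0235
log10(8.4) = 0.924279
S = (0.924279 + 0.6403) / 0.0235 = 1.564579 / 0.0235
S = 66.6

Shore A = 66.6


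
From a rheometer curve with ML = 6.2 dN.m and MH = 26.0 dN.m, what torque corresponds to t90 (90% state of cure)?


M90 = ML + 0.9 * (MH - ML)
M90 = 6.2 + 0.9 * (26.0 - 6.2)
M90 = 6.2 + 0.9 * 19.8
M90 = 24.02 dN.m

24.02 dN.m


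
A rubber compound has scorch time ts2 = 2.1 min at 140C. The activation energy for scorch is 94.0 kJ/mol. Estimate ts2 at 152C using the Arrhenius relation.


Convert temperatures: T1 = 140 + 273.15 = 413.15 K, T2 = 152 + 273.15 = 425.15 K
ts2_new = 2.1 * exp(94000 / 8.314 * (1/425.15 - 1/413.15))
1/T2 - 1/T1 = -6.8317e-05
ts2_new = 0.97 min

0.97 min


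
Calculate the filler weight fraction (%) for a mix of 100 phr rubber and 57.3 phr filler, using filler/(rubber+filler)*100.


Filler % = filler / (rubber + filler) * 100
= 57.3 / (100 + 57.3) * 100
= 57.3 / 157.3 * 100
= 36.43%

36.43%


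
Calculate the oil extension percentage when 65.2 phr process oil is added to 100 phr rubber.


Oil % = oil / (100 + oil) * 100
= 65.2 / (100 + 65.2) * 100
= 65.2 / 165.2 * 100
= 39.47%

39.47%


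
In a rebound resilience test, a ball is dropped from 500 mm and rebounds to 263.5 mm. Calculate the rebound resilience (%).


Resilience = h_rebound / h_drop * 100
= 263.5 / 500 * 100
= 52.7%

52.7%


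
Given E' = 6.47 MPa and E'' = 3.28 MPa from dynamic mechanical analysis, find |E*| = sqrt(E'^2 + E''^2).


|E*| = sqrt(E'^2 + E''^2)
= sqrt(6.47^2 + 3.28^2)
= sqrt(41.8609 + 10.7584)
= 7.254 MPa

7.254 MPa


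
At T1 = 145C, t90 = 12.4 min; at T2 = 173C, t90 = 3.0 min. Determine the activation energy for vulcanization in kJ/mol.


T1 = 418.15 K, T2 = 446.15 K
1/T1 - 1/T2 = 1.5009e-04
ln(t1/t2) = ln(12.4/3.0) = 1.4191
Ea = 8.314 * 1.4191 / 1.5009e-04 = 78609.1585 J/mol
Ea = 78.61 kJ/mol

78.61 kJ/mol


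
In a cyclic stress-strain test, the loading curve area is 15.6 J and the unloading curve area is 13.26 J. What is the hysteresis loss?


Hysteresis loss = loading - unloading
= 15.6 - 13.26
= 2.34 J

2.34 J


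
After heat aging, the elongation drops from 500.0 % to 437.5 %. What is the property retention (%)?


Retention = aged / original * 100
= 437.5 / 500.0 * 100
= 87.5%

87.5%


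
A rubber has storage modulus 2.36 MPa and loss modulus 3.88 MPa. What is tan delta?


tan delta = E'' / E'
= 3.88 / 2.36
= 1.6441

tan delta = 1.6441
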